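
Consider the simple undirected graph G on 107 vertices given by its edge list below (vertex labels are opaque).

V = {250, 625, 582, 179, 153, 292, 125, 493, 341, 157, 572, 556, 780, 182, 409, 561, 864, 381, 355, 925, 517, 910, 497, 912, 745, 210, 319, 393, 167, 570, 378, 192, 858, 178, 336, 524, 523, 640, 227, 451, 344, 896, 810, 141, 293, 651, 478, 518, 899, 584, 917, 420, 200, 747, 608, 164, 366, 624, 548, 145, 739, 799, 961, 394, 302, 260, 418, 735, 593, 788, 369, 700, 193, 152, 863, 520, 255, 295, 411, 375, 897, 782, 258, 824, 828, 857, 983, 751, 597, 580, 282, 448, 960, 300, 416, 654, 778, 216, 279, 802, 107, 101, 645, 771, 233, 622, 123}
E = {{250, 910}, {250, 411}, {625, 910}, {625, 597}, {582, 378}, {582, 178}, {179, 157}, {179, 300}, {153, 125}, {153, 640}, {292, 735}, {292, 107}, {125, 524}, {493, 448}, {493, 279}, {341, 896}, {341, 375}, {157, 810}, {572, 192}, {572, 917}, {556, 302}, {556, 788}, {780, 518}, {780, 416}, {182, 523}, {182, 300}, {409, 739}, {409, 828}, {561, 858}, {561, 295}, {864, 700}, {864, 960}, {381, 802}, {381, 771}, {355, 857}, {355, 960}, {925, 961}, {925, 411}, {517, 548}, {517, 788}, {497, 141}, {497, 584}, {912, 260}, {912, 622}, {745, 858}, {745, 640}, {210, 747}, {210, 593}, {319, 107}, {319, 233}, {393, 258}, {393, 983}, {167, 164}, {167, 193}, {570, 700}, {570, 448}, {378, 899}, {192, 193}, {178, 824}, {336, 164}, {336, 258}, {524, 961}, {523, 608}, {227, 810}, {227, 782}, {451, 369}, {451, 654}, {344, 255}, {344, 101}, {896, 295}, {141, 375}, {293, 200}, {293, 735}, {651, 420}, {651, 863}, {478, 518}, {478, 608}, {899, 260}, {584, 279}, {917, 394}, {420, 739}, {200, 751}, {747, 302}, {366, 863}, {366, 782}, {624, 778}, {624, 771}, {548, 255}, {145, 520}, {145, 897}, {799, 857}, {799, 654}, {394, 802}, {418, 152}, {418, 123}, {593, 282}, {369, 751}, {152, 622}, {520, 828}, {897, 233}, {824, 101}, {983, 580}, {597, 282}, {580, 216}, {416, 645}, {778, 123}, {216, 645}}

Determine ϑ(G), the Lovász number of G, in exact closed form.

deg(857) = 2; N(857) = {355, 799}.
deg(912) = 2; N(912) = {260, 622}.
N(125) = {153, 524}, |N(125)| = 2.
deg(824) = 2; N(824) = {178, 101}.
107-vertex 2-regular graph: connected 2-regular on 107 ⇒ C_{107}.
spec(A) ≈ [2.0, 1.997, 1.986, 1.969, 1.945, 1.914, 1.877, 1.833, 1.783, 1.727, 1.665, 1.597, 1.524, 1.445, 1.361, 1.273, 1.18, 1.084, 0.983, 0.879, 0.772, 0.663, 0.551, 0.437, 0.322, 0.205, 0.088, -0.029, -0.147, -0.263, -0.379, -0.494, -0.607, -0.718, -0.826, -0.931, -1.034, -1.132, -1.227, -1.318, -1.404, -1.485, -1.561, -1.632, -1.697, -1.756, -1.809, -1.856, -1.897, -1.931, -1.958, -1.978, -1.992, -1.999] (distinct, 3 d.p.).
With N=107: ϑ(G) = 107·(-(-1)*2*cos(pi/107))/(2−(-2*cos(pi/107))) = 107*cos(pi/107)/(cos(pi/107) + 1).
≈ 53.48847 (to 5 d.p.).
Lovász sandwich 53 ≤ 107*cos(pi/107)/(cos(pi/107) + 1) ≤ 54: both strict.

107*cos(pi/107)/(cos(pi/107) + 1)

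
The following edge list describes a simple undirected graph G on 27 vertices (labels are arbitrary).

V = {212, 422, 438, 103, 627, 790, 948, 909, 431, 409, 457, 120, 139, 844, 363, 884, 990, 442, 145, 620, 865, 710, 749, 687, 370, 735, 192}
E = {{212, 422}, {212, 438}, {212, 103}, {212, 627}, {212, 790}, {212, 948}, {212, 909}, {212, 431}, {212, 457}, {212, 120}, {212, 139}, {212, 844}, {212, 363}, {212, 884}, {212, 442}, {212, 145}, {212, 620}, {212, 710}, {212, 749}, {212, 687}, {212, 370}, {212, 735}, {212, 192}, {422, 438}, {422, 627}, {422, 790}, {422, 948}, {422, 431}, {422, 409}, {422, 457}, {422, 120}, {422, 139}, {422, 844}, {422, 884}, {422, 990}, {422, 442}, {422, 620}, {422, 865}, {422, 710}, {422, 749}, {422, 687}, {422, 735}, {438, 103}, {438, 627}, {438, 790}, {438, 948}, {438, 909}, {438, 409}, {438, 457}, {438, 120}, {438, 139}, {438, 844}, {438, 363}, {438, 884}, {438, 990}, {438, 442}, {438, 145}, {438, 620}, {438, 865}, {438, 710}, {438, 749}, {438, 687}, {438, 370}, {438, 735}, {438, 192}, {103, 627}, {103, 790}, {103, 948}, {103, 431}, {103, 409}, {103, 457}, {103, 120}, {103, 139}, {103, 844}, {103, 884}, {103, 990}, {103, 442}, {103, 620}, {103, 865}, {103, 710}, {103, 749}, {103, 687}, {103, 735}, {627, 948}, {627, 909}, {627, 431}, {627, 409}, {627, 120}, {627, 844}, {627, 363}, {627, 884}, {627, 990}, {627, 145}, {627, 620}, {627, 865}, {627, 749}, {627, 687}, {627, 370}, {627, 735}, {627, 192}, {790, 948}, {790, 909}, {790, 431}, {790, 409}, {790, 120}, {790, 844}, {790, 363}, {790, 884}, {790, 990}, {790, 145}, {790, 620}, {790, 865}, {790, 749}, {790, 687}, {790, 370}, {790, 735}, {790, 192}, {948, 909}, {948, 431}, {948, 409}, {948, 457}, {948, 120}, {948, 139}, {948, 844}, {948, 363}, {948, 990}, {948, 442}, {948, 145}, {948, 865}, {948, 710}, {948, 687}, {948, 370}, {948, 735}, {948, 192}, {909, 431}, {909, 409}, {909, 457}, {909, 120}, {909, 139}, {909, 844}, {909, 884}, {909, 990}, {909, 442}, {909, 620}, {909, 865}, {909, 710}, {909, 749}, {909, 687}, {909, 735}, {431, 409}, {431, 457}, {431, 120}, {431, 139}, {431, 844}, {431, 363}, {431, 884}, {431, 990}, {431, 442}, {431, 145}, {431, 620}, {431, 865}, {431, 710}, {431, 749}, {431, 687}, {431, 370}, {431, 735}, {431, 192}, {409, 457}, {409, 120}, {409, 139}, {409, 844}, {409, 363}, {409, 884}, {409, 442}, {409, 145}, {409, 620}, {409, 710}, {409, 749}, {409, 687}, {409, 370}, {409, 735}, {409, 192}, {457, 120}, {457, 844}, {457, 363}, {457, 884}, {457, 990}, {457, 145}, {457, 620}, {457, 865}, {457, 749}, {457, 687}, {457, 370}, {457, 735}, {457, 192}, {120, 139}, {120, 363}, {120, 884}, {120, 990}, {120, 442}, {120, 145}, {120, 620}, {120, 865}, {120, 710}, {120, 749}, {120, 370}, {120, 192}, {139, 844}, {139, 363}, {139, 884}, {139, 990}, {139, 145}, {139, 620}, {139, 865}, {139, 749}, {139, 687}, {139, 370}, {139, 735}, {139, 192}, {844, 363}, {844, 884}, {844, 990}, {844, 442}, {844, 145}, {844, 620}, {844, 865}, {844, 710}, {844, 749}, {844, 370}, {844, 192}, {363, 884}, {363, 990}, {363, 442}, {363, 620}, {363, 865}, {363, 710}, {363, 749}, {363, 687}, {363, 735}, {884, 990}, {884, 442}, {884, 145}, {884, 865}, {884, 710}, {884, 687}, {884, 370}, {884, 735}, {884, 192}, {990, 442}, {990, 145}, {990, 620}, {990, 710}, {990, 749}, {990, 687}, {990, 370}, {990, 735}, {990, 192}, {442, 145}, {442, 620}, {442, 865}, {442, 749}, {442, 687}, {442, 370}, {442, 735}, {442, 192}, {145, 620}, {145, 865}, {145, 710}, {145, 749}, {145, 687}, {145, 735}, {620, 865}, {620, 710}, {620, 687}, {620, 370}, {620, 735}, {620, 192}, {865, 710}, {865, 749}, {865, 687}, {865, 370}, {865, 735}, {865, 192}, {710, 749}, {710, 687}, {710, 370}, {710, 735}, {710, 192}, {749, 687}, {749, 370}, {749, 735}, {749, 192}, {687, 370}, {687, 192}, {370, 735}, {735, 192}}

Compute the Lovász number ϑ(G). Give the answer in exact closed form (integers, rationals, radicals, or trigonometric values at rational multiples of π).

deg(687) = 23; N(687) = {212, 422, 438, 103, 627, 790, 948, 909, 431, 409, 457, 139, 363, 884, 990, 442, 145, 620, 865, 710, 749, 370, 192}.
N(438) = {212, 422, 103, 627, 790, 948, 909, 409, 457, 120, 139, 844, 363, 884, 990, 442, 145, 620, 865, 710, 749, 687, 370, 735, 192}, |N(438)| = 25.
Vertex 145 has 20 neighbors: 212, 438, 627, 790, 948, 431, 409, 457, 120, 139, 844, 884, 990, 442, 620, 865, 710, 749, 687, 735.
Vertex 431 has 25 neighbors: 212, 422, 103, 627, 790, 948, 909, 409, 457, 120, 139, 844, 363, 884, 990, 442, 145, 620, 865, 710, 749, 687, 370, 735, 192.
G = K_{7,6,4,4,4,2}: α = 7 = χ(Ḡ), so ϑ = 7.
≈ 7.00000 (to 5 d.p.).
Check 7 ≤ 7 ≤ 7: collapsed.

7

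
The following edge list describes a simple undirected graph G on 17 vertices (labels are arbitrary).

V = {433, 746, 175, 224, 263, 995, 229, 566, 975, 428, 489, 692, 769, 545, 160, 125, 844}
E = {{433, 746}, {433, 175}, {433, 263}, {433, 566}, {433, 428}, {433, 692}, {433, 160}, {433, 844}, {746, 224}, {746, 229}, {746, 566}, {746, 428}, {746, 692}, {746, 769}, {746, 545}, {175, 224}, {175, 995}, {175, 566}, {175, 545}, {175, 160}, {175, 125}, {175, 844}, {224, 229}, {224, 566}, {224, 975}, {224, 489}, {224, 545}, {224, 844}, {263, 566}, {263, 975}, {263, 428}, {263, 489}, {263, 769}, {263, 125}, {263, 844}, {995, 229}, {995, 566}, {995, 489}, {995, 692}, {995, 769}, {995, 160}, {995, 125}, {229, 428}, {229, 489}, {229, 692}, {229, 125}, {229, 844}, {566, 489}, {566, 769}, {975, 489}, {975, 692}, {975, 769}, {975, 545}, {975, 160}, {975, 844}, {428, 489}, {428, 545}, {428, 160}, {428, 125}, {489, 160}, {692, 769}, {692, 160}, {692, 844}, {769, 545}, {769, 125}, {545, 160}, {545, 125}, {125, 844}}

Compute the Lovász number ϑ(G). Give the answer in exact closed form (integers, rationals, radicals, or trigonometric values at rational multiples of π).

sqrt(17)

Vertex 769 has 8 neighbors: 746, 263, 995, 566, 975, 692, 545, 125.
N(566) = {433, 746, 175, 224, 263, 995, 489, 769}, |N(566)| = 8.
deg(692) = 8; N(692) = {433, 746, 995, 229, 975, 769, 160, 844}.
N(975) = {224, 263, 489, 692, 769, 545, 160, 844}, |N(975)| = 8.
17-vertex 8-regular graph: Paley(17): SR with (k,λ,μ)=(8,3,4).
Distinct eigenvalues (to 6 d.p.): [8.0, 1.561553, -2.561553].
ϑ = −N·λ_min/(λ_max−λ_min) = −17·(-sqrt(17)/2 - 1/2)/(8−(-sqrt(17)/2 - 1/2)) = sqrt(17).
Numerically 4.123105626.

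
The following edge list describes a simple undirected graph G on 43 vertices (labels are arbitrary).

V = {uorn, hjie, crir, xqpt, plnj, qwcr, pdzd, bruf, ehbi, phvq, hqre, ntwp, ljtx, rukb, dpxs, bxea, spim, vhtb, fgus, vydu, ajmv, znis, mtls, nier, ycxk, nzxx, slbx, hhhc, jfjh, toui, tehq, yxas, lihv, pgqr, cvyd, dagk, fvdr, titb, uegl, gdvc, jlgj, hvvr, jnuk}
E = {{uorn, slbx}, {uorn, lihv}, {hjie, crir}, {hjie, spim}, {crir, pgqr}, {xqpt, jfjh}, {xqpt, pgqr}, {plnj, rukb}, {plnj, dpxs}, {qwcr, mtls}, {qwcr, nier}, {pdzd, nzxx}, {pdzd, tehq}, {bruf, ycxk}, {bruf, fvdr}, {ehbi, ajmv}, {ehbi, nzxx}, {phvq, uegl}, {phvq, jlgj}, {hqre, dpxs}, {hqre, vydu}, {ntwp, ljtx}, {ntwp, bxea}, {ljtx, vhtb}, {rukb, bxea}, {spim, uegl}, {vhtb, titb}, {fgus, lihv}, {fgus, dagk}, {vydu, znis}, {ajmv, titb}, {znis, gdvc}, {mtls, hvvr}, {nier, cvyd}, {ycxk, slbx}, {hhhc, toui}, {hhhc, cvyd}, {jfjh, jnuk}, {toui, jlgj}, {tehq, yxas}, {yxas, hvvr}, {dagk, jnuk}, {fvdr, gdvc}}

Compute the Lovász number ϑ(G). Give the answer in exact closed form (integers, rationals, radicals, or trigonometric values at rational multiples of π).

N(jlgj) = {phvq, toui}, |N(jlgj)| = 2.
N(ajmv) = {ehbi, titb}, |N(ajmv)| = 2.
deg(fgus) = 2; N(fgus) = {lihv, dagk}.
Vertex ehbi has 2 neighbors: ajmv, nzxx.
Regular of degree 2 on 43 vertices: this is C_{43}, the 43-cycle.
Distinct eigenvalues (to 6 d.p.): [2.0, 1.978687, 1.915201, 1.810896, 1.667996, 1.489544, 1.279346, 1.041881, 0.782209, 0.505867, 0.218742, -0.073044, -0.363274, -0.645761, -0.914485, -1.163718, -1.388148, -1.582993, -1.744099, -1.868032, -1.952152, -1.994665].
Lovász (edge-transitive): ϑ = −43·(-2*cos(pi/43))/((2)−(-2*cos(pi/43))) = 43*cos(pi/43)/(cos(pi/43) + 1).
≈ 21.4712837 (to 7 d.p.).
Check 21 ≤ 43*cos(pi/43)/(cos(pi/43) + 1) ≤ 22: both strict.

43*cos(pi/43)/(cos(pi/43) + 1)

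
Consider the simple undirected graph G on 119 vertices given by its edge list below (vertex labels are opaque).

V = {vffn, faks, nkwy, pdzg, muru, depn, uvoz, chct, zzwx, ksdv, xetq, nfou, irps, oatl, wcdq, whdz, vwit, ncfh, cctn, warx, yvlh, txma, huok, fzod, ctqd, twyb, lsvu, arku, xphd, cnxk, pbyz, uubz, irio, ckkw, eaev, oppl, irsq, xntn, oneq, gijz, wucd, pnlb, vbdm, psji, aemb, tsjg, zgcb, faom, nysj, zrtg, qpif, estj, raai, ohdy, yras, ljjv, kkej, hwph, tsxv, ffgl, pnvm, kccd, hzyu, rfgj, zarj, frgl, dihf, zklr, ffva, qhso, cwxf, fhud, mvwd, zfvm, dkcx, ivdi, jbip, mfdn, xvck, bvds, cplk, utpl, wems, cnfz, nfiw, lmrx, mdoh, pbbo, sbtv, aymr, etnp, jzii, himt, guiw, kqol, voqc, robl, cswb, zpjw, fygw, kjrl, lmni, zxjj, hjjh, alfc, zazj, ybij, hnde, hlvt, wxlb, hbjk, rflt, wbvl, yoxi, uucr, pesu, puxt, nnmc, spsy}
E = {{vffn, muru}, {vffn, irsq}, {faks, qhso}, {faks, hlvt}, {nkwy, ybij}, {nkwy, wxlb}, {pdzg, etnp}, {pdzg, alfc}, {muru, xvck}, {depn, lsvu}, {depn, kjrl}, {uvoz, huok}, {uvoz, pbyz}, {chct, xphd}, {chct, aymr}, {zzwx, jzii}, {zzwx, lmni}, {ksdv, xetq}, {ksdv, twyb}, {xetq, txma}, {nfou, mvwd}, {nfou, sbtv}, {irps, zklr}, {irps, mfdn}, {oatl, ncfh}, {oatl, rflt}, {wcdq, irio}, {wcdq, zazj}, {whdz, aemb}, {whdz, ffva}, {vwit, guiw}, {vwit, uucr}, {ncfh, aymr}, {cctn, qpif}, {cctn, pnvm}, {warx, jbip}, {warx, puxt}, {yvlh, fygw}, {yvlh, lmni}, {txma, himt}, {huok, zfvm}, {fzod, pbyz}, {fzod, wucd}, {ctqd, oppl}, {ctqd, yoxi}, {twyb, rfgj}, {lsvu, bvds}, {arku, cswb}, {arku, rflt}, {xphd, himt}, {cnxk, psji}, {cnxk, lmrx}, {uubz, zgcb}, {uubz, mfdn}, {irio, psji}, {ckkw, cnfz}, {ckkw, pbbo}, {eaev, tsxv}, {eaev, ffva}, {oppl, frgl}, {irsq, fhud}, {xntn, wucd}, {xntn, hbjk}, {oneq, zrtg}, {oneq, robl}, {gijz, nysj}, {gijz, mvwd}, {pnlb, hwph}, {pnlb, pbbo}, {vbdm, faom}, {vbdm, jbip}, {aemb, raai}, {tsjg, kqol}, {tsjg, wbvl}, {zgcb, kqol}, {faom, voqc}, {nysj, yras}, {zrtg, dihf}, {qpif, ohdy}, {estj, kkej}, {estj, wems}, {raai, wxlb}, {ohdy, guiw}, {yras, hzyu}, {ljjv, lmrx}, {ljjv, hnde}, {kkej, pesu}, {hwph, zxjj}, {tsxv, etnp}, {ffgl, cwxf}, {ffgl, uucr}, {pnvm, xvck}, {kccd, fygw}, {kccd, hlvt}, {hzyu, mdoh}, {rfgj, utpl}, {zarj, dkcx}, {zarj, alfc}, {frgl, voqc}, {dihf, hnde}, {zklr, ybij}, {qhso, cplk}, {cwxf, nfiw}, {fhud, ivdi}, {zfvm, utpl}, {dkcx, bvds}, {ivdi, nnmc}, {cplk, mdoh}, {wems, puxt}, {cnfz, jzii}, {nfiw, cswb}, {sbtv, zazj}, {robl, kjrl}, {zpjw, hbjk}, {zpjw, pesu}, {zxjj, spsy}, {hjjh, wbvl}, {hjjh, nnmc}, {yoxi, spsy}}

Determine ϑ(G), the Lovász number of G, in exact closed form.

119*cos(pi/119)/(cos(pi/119) + 1)

deg(qpif) = 2; N(qpif) = {cctn, ohdy}.
N(arku) = {cswb, rflt}, |N(arku)| = 2.
deg(faks) = 2; N(faks) = {qhso, hlvt}.
deg(rflt) = 2; N(rflt) = {oatl, arku}.
119-vertex 2-regular graph: a single 119-cycle (edge-transitive).
spec(A) ≈ [2.0, 1.997, 1.989, 1.975, 1.956, 1.931, 1.9, 1.865, 1.824, 1.778, 1.728, 1.672, 1.612, 1.547, 1.478, 1.405, 1.328, 1.247, 1.163, 1.075, 0.985, 0.891, 0.796, 0.698, 0.598, 0.496, 0.393, 0.289, 0.185, 0.079, -0.026, -0.132, -0.237, -0.342, -0.445, -0.547, -0.648, -0.747, -0.844, -0.938, -1.03, -1.119, -1.205, -1.288, -1.367, -1.442, -1.513, -1.58, -1.642, -1.7, -1.754, -1.802, -1.845, -1.883, -1.916, -1.944, -1.966, -1.983, -1.994, -1.999] (distinct, 3 d.p.).
ϑ = −N·λ_min/(λ_max−λ_min) = −119·(-2*cos(pi/119))/(2−(-2*cos(pi/119))) = 119*cos(pi/119)/(cos(pi/119) + 1).
ϑ(G) ≈ 59.489631564.
Sandwich: α(G)=59 ≤ ϑ(G)=119*cos(pi/119)/(cos(pi/119) + 1) ≤ χ(Ḡ)=60 (both strict).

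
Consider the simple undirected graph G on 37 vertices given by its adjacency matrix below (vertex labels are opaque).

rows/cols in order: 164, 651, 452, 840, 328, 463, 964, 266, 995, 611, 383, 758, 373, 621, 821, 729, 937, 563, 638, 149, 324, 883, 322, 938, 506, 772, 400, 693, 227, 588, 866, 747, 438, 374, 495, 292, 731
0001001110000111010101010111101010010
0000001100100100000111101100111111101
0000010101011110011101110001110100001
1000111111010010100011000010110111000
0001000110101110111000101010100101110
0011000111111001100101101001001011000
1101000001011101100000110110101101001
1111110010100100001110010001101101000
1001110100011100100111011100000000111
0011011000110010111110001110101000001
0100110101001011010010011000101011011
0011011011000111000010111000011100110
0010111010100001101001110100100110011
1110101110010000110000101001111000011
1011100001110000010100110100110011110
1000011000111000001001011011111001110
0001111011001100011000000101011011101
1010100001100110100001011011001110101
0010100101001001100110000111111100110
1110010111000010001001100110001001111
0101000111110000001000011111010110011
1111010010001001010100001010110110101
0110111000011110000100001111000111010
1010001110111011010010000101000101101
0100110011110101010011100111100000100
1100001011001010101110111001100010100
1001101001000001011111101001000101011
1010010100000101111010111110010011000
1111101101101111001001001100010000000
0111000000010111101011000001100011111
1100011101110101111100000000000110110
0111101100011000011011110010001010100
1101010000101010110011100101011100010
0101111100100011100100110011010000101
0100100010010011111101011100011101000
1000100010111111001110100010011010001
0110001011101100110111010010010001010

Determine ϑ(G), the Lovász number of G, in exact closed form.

deg(383) = 18; N(383) = {651, 328, 463, 266, 611, 373, 821, 729, 563, 324, 938, 506, 227, 866, 438, 374, 292, 731}.
deg(438) = 18; N(438) = {164, 651, 840, 463, 383, 373, 821, 937, 563, 324, 883, 322, 772, 693, 588, 866, 747, 292}.
deg(611) = 18; N(611) = {452, 840, 463, 964, 383, 758, 821, 937, 563, 638, 149, 324, 506, 772, 400, 227, 866, 731}.
deg(374) = 18; N(374) = {651, 840, 328, 463, 964, 266, 383, 821, 729, 937, 149, 322, 938, 400, 693, 588, 495, 731}.
37-vertex 18-regular graph: strongly regular (37,18,8,9).
A has 3 distinct eigenvalues ≈ [18.0, 2.54138, -3.54138].
Lovász (edge-transitive): ϑ = −37·(-sqrt(37)/2 - 1/2)/((18)−(-sqrt(37)/2 - 1/2)) = sqrt(37).
≈ 6.082763 (to 6 d.p.).

sqrt(37)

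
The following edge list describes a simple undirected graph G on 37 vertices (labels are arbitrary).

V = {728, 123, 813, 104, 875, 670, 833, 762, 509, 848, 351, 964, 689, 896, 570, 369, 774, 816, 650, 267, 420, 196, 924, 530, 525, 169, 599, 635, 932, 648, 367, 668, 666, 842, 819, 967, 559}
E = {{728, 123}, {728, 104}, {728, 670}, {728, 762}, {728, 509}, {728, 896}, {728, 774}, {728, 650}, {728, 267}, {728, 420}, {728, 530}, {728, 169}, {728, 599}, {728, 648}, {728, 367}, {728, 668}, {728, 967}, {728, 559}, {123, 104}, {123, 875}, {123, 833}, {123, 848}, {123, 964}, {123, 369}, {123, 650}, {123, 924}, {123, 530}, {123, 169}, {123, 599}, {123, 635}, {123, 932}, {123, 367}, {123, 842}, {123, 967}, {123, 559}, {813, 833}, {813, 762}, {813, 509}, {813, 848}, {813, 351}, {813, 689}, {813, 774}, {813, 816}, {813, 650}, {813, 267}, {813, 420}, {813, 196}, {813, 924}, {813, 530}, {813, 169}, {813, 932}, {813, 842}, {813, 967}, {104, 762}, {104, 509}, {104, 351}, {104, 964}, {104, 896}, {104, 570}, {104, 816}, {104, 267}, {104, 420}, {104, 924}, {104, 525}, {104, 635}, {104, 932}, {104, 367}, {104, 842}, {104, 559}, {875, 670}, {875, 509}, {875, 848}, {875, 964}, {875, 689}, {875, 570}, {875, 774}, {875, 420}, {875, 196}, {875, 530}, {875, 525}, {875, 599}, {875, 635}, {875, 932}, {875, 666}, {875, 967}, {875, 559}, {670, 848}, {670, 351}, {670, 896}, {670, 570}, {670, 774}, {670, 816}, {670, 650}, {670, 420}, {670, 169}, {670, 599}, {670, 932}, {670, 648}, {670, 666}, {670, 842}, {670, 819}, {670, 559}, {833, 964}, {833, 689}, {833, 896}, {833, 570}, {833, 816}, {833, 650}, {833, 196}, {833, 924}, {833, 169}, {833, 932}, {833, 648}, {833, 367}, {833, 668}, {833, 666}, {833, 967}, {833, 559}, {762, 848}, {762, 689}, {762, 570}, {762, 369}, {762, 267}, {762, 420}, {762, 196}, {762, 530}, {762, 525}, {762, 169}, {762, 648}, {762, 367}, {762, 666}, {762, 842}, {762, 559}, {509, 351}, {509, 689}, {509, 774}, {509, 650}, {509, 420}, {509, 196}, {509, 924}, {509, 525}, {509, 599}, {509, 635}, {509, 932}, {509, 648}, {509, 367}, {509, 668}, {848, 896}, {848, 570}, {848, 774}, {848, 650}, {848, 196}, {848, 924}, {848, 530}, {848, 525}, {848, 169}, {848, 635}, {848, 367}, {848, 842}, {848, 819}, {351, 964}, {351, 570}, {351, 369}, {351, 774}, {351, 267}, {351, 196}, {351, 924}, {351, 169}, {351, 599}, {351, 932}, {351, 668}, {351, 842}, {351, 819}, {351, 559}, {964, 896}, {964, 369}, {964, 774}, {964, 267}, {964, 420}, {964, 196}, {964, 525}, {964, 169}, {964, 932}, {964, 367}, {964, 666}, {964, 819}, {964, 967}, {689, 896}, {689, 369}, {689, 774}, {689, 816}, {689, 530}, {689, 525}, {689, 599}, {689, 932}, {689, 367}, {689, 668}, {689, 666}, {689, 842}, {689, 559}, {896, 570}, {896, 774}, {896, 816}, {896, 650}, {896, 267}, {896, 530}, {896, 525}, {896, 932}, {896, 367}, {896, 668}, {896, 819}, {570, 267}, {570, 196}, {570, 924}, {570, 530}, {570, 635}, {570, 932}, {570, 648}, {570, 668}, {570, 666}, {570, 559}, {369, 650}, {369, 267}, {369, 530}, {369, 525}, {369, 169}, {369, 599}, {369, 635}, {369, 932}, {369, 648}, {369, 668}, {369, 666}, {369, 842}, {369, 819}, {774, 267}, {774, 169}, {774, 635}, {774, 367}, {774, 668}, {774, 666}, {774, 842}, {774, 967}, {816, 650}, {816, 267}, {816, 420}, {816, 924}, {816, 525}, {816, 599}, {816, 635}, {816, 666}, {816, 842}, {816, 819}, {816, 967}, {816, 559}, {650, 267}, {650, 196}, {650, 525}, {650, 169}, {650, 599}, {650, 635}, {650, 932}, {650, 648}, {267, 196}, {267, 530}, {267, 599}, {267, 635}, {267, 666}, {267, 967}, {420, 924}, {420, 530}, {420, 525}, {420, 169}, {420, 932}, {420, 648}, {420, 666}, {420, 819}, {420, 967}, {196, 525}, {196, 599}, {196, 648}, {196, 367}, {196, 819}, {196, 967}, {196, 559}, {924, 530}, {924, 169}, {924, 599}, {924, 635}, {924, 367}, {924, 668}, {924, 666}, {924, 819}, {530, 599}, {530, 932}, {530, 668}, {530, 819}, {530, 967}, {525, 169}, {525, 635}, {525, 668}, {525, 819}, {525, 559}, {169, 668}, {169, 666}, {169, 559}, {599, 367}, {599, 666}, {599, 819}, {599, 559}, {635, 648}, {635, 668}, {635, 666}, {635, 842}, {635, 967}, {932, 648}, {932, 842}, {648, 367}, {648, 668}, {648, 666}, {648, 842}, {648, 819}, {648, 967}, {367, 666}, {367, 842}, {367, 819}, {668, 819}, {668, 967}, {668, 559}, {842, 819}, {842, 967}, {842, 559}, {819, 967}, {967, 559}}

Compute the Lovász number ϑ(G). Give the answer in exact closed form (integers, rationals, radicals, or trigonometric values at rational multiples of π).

Vertex 635 has 18 neighbors: 123, 104, 875, 509, 848, 570, 369, 774, 816, 650, 267, 924, 525, 648, 668, 666, 842, 967.
deg(599) = 18; N(599) = {728, 123, 875, 670, 509, 351, 689, 369, 816, 650, 267, 196, 924, 530, 367, 666, 819, 559}.
N(964) = {123, 104, 875, 833, 351, 896, 369, 774, 267, 420, 196, 525, 169, 932, 367, 666, 819, 967}, |N(964)| = 18.
deg(648) = 18; N(648) = {728, 670, 833, 762, 509, 570, 369, 650, 420, 196, 635, 932, 367, 668, 666, 842, 819, 967}.
18-regular, N=37; SR(37,18,8,9) — a Paley graph.
Distinct eigenvalues (to 4 d.p.): [18.0, 2.5414, -3.5414].
Lovász (edge-transitive): ϑ = −37·(-sqrt(37)/2 - 1/2)/((18)−(-sqrt(37)/2 - 1/2)) = sqrt(37).
= 6.08276… (decimal).

sqrt(37)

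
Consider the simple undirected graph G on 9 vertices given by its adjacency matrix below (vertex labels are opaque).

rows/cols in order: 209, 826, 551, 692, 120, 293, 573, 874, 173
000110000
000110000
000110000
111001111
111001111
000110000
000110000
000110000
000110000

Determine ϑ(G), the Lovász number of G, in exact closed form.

Vertex 826 has 2 neighbors: 692, 120.
Vertex 120 has 7 neighbors: 209, 826, 551, 293, 573, 874, 173.
deg(293) = 2; N(293) = {692, 120}.
deg(573) = 2; N(573) = {692, 120}.
2 parts of sizes [7, 2]; α(G) = 7 = ϑ (perfect).
≈ 7.00000000 (to 8 d.p.).
Sandwich: α(G)=7 ≤ ϑ(G)=7 ≤ χ(Ḡ)=7 (collapsed).

7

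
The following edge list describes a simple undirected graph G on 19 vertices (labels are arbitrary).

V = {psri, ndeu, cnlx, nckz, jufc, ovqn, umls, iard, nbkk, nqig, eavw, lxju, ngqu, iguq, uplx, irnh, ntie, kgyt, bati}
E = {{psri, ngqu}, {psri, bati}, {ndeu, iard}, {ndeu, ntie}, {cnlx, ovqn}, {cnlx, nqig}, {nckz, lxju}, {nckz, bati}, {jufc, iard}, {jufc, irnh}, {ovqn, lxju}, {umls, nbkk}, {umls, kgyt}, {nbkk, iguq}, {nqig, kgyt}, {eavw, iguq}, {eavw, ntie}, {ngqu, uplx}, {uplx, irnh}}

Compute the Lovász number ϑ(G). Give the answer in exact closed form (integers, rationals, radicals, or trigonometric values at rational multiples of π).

19*cos(pi/19)/(cos(pi/19) + 1)

deg(eavw) = 2; N(eavw) = {iguq, ntie}.
deg(nqig) = 2; N(nqig) = {cnlx, kgyt}.
N(nckz) = {lxju, bati}, |N(nckz)| = 2.
Vertex lxju has 2 neighbors: nckz, ovqn.
2-regular, N=19; this is C_{19}, the 19-cycle.
The 10 distinct eigenvalues: [2.0, 1.8916, 1.5783, 1.0939, 0.491, -0.1652, -0.8034, -1.3546, -1.7589, -1.9727].
Lovász (edge-transitive): ϑ = −19·(-2*cos(pi/19))/((2)−(-2*cos(pi/19))) = 19*cos(pi/19)/(cos(pi/19) + 1).
ϑ(G) ≈ 9.434771.
Lovász sandwich 9 ≤ 19*cos(pi/19)/(cos(pi/19) + 1) ≤ 10: both strict.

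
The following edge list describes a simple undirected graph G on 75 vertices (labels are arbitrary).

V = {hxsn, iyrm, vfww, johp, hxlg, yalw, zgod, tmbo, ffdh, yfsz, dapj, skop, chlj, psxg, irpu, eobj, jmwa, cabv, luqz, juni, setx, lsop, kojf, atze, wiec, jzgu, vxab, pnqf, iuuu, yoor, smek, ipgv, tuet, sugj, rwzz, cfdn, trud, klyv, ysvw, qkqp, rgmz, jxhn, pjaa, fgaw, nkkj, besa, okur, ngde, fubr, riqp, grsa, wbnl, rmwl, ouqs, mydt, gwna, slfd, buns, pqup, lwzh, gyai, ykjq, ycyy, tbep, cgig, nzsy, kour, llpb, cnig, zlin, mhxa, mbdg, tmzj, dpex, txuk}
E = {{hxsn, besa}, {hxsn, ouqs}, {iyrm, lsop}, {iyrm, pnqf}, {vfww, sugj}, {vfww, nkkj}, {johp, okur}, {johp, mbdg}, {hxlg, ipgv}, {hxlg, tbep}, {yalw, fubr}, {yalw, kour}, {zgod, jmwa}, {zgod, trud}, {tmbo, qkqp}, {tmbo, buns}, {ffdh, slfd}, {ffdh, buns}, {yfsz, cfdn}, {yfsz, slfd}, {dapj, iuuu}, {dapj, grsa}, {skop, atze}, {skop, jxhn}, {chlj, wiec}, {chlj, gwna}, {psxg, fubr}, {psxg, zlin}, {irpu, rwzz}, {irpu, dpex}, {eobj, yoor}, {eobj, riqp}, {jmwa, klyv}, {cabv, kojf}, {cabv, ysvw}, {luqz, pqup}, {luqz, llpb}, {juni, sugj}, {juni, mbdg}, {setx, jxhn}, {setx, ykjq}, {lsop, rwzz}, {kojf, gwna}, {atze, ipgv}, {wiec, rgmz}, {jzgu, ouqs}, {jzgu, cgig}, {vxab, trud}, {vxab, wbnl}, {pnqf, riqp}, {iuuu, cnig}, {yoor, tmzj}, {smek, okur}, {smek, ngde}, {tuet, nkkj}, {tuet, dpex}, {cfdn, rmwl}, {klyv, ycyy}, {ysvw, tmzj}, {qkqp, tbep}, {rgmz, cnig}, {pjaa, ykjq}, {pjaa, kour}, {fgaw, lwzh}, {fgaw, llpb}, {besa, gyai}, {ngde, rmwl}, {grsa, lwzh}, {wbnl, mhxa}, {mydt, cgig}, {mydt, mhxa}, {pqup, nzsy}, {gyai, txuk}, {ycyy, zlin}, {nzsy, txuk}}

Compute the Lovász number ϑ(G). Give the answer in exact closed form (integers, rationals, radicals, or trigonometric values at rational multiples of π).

Vertex hxsn has 2 neighbors: besa, ouqs.
deg(nzsy) = 2; N(nzsy) = {pqup, txuk}.
deg(qkqp) = 2; N(qkqp) = {tmbo, tbep}.
N(jmwa) = {zgod, klyv}, |N(jmwa)| = 2.
Regular of degree 2 on 75 vertices: the odd cycle C_{75}.
spec(A) ≈ [2.0, 1.993, 1.972, 1.937, 1.889, 1.827, 1.753, 1.666, 1.567, 1.458, 1.338, 1.209, 1.072, 0.927, 0.775, 0.618, 0.457, 0.292, 0.126, -0.042, -0.209, -0.375, -0.538, -0.697, -0.852, -1.0, -1.141, -1.275, -1.399, -1.514, -1.618, -1.711, -1.791, -1.86, -1.915, -1.956, -1.984, -1.998] (distinct, 3 d.p.).
Lovász: ϑ = −75(-2*cos(pi/75))/(2+-(-1)*2*cos(pi/75)) = 75*cos(pi/75)/(cos(pi/75) + 1).
Numerically 37.48354585.
α=37, χ(Ḡ)=38; ϑ=75*cos(pi/75)/(cos(pi/75) + 1) lies between (both strict).

75*cos(pi/75)/(cos(pi/75) + 1)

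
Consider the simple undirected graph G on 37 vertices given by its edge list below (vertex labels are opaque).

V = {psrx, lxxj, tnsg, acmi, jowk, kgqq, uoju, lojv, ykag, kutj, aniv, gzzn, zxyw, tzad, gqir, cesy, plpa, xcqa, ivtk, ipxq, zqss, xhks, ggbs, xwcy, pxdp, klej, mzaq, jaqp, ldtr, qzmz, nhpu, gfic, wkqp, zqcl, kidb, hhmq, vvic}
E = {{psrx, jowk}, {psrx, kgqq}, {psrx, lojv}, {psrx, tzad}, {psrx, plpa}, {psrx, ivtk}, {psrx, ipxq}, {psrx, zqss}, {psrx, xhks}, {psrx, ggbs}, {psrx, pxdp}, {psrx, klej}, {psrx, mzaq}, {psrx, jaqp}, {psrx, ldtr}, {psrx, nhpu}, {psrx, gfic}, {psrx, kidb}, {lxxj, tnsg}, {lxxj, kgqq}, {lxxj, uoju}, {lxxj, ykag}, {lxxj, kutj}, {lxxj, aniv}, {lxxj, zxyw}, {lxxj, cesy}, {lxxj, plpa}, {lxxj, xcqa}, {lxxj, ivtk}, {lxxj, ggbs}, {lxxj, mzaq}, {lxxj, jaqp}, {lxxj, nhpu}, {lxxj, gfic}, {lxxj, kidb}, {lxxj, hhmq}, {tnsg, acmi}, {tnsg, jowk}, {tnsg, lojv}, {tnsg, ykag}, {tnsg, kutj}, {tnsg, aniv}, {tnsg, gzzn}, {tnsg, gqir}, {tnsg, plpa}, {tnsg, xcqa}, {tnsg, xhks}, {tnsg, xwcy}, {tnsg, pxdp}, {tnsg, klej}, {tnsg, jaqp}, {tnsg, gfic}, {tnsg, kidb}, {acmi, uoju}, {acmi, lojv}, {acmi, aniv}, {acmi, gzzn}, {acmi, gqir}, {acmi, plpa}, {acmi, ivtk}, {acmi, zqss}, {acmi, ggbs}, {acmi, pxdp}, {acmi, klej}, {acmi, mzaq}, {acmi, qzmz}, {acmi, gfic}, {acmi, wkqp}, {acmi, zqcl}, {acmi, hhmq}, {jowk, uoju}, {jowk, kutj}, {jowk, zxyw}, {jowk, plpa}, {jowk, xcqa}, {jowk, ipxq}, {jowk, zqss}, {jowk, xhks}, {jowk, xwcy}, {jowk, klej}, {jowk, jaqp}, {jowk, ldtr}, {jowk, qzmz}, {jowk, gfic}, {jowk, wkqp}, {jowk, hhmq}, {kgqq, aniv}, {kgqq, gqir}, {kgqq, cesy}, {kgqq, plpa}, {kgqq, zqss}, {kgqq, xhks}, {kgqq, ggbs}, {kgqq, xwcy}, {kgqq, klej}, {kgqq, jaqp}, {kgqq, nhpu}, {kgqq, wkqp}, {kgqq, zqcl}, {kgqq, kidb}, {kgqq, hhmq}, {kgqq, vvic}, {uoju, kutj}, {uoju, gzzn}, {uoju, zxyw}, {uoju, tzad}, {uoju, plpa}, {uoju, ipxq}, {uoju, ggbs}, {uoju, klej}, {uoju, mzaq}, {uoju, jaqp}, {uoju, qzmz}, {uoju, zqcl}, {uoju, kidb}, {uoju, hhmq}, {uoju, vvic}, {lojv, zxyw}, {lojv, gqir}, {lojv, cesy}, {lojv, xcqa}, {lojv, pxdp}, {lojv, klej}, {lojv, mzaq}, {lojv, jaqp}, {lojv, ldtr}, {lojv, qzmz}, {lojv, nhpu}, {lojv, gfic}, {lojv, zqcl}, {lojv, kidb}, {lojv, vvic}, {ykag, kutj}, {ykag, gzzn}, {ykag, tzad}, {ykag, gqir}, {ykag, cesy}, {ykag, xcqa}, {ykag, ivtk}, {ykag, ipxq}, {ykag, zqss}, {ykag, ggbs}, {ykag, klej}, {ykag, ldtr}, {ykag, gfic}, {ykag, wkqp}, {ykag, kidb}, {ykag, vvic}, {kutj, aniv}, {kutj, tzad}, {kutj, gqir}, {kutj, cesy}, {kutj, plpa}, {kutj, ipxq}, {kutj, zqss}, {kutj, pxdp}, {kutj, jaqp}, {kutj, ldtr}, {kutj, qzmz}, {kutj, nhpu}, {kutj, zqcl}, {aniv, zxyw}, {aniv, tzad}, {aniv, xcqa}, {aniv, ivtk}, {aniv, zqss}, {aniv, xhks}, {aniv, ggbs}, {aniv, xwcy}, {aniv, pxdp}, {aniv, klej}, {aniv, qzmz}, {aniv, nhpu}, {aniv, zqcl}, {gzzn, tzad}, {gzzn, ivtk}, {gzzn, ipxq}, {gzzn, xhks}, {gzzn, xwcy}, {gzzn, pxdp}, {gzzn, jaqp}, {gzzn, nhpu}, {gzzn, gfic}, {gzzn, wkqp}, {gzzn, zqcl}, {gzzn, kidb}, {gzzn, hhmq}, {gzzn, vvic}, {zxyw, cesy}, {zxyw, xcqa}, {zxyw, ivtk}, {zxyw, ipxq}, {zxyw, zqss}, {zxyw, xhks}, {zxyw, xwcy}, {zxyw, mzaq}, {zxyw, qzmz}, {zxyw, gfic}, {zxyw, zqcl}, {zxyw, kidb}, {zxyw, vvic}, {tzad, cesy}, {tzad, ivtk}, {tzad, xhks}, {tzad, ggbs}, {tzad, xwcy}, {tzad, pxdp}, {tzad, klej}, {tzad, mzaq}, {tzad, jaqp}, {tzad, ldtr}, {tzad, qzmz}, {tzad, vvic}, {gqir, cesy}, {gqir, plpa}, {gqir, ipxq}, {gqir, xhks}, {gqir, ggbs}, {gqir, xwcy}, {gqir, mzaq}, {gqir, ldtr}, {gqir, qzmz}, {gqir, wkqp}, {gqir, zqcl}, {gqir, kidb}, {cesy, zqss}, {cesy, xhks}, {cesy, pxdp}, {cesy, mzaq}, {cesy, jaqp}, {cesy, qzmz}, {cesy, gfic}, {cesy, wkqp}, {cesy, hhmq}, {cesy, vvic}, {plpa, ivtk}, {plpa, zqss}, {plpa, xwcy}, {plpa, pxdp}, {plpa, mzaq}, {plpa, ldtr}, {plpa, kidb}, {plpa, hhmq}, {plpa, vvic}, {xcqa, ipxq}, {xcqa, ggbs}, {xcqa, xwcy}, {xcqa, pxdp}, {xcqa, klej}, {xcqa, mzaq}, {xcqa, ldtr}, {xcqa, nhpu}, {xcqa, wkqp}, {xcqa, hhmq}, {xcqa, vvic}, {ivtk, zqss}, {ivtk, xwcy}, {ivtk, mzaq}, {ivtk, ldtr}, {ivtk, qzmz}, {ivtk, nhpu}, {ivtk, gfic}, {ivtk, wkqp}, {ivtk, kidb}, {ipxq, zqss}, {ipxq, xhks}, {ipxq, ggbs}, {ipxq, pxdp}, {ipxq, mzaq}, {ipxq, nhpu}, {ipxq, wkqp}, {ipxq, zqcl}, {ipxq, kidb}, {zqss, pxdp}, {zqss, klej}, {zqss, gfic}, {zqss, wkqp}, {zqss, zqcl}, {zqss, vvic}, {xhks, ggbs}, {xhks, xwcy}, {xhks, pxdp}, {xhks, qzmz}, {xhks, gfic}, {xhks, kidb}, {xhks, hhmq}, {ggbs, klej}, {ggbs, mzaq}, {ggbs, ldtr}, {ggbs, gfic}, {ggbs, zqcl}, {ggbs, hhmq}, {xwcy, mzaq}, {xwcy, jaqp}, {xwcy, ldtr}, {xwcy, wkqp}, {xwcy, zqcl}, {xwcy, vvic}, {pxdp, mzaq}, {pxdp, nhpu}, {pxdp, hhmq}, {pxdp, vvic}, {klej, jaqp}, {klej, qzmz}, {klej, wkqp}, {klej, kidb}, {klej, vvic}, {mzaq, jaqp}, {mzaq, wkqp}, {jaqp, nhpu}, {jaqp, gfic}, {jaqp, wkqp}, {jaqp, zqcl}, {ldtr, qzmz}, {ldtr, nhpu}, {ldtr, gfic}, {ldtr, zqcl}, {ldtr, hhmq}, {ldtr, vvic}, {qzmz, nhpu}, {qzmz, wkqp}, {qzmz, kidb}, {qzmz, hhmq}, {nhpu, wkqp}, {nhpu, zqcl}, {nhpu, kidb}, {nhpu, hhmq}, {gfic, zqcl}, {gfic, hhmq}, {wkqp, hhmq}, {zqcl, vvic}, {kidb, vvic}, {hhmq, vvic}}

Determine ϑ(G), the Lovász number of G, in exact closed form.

sqrt(37)

deg(cesy) = 18; N(cesy) = {lxxj, kgqq, lojv, ykag, kutj, zxyw, tzad, gqir, zqss, xhks, pxdp, mzaq, jaqp, qzmz, gfic, wkqp, hhmq, vvic}.
deg(aniv) = 18; N(aniv) = {lxxj, tnsg, acmi, kgqq, kutj, zxyw, tzad, xcqa, ivtk, zqss, xhks, ggbs, xwcy, pxdp, klej, qzmz, nhpu, zqcl}.
deg(psrx) = 18; N(psrx) = {jowk, kgqq, lojv, tzad, plpa, ivtk, ipxq, zqss, xhks, ggbs, pxdp, klej, mzaq, jaqp, ldtr, nhpu, gfic, kidb}.
deg(acmi) = 18; N(acmi) = {tnsg, uoju, lojv, aniv, gzzn, gqir, plpa, ivtk, zqss, ggbs, pxdp, klej, mzaq, qzmz, gfic, wkqp, zqcl, hhmq}.
deg(v) = 18 for all v (|V|=37); Paley(37): SR with (k,λ,μ)=(18,8,9).
The 3 distinct eigenvalues: [18.0, 2.5414, -3.5414].
λ_max=18, λ_min=-sqrt(37)/2 - 1/2; ϑ = −37·λ_min/(λ_max−λ_min) = sqrt(37).
≈ 6.082762530 (to 9 d.p.).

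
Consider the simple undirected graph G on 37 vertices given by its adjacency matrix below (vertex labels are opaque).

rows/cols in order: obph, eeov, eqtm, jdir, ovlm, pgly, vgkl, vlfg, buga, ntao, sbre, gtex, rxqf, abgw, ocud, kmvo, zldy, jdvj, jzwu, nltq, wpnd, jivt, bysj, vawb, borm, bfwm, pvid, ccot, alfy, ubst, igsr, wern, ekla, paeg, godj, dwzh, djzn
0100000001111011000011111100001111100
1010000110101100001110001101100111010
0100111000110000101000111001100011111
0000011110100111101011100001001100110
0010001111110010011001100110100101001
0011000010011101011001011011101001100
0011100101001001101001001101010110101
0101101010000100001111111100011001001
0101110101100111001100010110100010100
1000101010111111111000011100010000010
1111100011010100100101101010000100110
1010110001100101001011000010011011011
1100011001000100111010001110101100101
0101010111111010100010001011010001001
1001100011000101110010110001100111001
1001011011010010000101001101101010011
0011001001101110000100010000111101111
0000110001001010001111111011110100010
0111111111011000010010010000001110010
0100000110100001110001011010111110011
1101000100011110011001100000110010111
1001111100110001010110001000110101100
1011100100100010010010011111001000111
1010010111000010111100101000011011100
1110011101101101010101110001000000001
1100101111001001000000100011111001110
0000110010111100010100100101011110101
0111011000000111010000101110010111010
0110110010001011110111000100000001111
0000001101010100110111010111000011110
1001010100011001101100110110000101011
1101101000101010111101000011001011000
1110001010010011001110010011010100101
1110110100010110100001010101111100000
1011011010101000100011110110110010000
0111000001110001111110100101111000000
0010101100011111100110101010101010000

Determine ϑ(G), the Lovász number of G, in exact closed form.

sqrt(37)

N(bfwm) = {obph, eeov, ovlm, vgkl, vlfg, buga, ntao, rxqf, kmvo, bysj, pvid, ccot, alfy, ubst, igsr, paeg, godj, dwzh}, |N(bfwm)| = 18.
deg(ccot) = 18; N(ccot) = {eeov, eqtm, jdir, pgly, vgkl, abgw, ocud, kmvo, jdvj, bysj, borm, bfwm, pvid, ubst, wern, ekla, paeg, dwzh}.
deg(dwzh) = 18; N(dwzh) = {eeov, eqtm, jdir, ntao, sbre, gtex, kmvo, zldy, jdvj, jzwu, nltq, wpnd, bysj, bfwm, ccot, alfy, ubst, igsr}.
N(ekla) = {obph, eeov, eqtm, vgkl, buga, gtex, ocud, kmvo, jzwu, nltq, wpnd, vawb, pvid, ccot, ubst, wern, godj, djzn}, |N(ekla)| = 18.
18-regular, N=37; strongly regular (37,18,8,9).
spec(A) ≈ [18.0, 2.541381, -3.541381] (distinct, 6 d.p.).
Lovász: ϑ = −37(-sqrt(37)/2 - 1/2)/(18+-(-sqrt(37)/2 - 1/2)) = sqrt(37).
Numerically 6.082762530.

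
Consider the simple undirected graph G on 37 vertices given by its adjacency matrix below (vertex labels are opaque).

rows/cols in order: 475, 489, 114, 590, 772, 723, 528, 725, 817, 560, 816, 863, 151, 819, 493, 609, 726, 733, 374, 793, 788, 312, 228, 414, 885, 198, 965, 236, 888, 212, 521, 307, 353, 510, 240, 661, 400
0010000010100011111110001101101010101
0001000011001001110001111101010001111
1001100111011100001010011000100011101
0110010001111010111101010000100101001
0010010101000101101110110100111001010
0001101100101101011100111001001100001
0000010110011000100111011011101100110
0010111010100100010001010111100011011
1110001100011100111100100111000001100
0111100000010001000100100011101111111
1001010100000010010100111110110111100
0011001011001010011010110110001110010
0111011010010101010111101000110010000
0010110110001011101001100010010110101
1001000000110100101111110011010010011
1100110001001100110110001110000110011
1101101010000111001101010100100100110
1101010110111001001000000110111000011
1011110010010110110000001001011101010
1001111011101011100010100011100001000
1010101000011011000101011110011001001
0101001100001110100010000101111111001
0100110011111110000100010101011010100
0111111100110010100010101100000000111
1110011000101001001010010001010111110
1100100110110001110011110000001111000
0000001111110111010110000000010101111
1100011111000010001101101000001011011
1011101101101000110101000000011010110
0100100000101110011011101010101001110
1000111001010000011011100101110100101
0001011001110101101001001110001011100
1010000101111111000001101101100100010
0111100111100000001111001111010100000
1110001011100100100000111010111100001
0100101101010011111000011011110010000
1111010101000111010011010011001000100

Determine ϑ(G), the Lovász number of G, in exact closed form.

sqrt(37)

deg(965) = 18; N(965) = {528, 725, 817, 560, 816, 863, 819, 493, 609, 733, 793, 788, 212, 307, 510, 240, 661, 400}.
Vertex 863 has 18 neighbors: 114, 590, 528, 817, 560, 151, 493, 733, 374, 788, 228, 414, 198, 965, 521, 307, 353, 661.
deg(609) = 18; N(609) = {475, 489, 772, 723, 560, 151, 819, 726, 733, 793, 788, 885, 198, 965, 307, 353, 661, 400}.
Vertex 723 has 18 neighbors: 590, 772, 528, 725, 816, 151, 819, 609, 733, 374, 793, 228, 414, 885, 236, 521, 307, 400.
18-regular, N=37; strongly regular (37,18,8,9).
A has 3 distinct eigenvalues ≈ [18.0, 2.54138, -3.54138].
λ_max=18, λ_min=-sqrt(37)/2 - 1/2; ϑ = −37·λ_min/(λ_max−λ_min) = sqrt(37).
= 6.0828… (decimal).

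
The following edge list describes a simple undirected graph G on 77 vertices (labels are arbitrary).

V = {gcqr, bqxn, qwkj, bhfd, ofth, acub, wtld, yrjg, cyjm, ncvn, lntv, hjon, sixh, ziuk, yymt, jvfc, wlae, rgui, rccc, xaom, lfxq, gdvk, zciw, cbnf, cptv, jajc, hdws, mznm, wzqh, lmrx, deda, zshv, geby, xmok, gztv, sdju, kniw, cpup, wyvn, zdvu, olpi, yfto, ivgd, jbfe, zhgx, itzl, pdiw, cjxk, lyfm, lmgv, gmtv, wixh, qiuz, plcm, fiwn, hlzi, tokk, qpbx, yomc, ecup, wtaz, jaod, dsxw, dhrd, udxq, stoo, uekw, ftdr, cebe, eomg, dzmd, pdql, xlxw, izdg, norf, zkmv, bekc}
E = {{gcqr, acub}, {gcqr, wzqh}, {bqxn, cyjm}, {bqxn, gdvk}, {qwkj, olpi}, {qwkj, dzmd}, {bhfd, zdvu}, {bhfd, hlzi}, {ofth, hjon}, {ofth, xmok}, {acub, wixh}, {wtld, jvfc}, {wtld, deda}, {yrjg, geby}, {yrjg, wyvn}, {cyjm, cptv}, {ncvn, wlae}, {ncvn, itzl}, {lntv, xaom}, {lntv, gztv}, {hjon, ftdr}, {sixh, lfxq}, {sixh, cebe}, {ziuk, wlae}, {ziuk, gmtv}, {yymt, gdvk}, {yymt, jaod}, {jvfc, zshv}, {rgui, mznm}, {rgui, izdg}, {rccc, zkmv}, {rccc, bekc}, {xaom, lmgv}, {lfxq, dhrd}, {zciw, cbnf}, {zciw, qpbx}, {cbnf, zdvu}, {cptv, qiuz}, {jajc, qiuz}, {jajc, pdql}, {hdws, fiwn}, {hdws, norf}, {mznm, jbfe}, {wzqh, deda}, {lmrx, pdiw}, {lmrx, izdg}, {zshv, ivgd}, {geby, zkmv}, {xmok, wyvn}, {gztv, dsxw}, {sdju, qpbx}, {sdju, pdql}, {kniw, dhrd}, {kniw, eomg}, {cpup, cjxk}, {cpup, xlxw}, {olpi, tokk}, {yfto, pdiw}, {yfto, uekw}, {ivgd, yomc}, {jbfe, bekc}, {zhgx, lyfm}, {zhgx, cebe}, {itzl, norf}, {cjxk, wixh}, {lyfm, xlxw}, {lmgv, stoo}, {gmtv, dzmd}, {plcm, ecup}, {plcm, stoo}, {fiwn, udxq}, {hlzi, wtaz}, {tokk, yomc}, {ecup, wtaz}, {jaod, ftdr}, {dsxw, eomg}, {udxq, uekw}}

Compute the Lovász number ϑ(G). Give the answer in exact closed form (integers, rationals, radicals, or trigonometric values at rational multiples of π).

deg(lfxq) = 2; N(lfxq) = {sixh, dhrd}.
deg(qwkj) = 2; N(qwkj) = {olpi, dzmd}.
N(cpup) = {cjxk, xlxw}, |N(cpup)| = 2.
N(xlxw) = {cpup, lyfm}, |N(xlxw)| = 2.
Regular of degree 2 on 77 vertices: the odd cycle C_{77}.
A has 39 distinct eigenvalues ≈ [2.0, 1.993345, 1.973425, 1.940372, 1.894406, 1.835833, 1.765043, 1.682507, 1.588774, 1.484468, 1.370283, 1.24698, 1.115377, 0.976352, 0.83083, 0.679779, 0.524203, 0.36514, 0.203646, 0.040797, -0.122323, -0.28463, -0.445042, -0.602492, -0.755933, -0.904344, -1.046736, -1.182162, -1.309721, -1.428565, -1.537901, -1.637003, -1.725211, -1.801938, -1.866673, -1.918986, -1.958528, -1.985037, -1.998336].
With N=77: ϑ(G) = 77·(-(-1)*2*cos(pi/77))/(2−(-2*cos(pi/77))) = 77*cos(pi/77)/(cos(pi/77) + 1).
= 38.483973… (decimal).
Lovász sandwich 38 ≤ 77*cos(pi/77)/(cos(pi/77) + 1) ≤ 39: both strict.

77*cos(pi/77)/(cos(pi/77) + 1)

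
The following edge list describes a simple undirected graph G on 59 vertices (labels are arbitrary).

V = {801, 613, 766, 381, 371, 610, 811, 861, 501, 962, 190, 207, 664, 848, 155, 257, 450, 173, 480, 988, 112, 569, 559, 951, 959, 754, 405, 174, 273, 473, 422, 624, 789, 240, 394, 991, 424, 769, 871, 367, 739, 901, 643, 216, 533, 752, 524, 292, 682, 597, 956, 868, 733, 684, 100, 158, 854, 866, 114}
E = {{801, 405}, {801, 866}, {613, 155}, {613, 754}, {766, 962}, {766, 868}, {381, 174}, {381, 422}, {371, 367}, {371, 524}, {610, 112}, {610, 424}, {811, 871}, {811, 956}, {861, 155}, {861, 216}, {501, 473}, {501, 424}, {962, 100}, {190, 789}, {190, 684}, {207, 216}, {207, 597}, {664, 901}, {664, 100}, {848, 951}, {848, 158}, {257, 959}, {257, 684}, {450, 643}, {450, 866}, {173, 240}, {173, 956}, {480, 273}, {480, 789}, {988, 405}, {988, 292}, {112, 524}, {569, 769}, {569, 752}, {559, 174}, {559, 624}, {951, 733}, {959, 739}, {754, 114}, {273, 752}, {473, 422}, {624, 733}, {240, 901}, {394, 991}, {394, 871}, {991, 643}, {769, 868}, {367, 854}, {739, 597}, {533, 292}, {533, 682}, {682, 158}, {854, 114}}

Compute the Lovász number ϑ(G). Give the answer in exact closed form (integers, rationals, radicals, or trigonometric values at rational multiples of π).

59*cos(pi/59)/(cos(pi/59) + 1)

deg(381) = 2; N(381) = {174, 422}.
Vertex 684 has 2 neighbors: 190, 257.
deg(866) = 2; N(866) = {801, 450}.
Vertex 801 has 2 neighbors: 405, 866.
Every vertex has degree 2 (N=59); this is C_{59}, the 59-cycle.
Distinct eigenvalues (to 4 d.p.): [2.0, 1.9887, 1.9548, 1.8988, 1.8213, 1.7231, 1.6054, 1.4695, 1.317, 1.1496, 0.9691, 0.7776, 0.5774, 0.3706, 0.1596, -0.0532, -0.2655, -0.4747, -0.6785, -0.8746, -1.0608, -1.235, -1.3953, -1.5397, -1.6666, -1.7747, -1.8627, -1.9295, -1.9745, -1.9972].
Lovász: ϑ = −59(-2*cos(pi/59))/(2+-(-1)*2*cos(pi/59)) = 59*cos(pi/59)/(cos(pi/59) + 1).
Numerically 29.479080.
Sandwich: α(G)=29 ≤ ϑ(G)=59*cos(pi/59)/(cos(pi/59) + 1) ≤ χ(Ḡ)=30 (both strict).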